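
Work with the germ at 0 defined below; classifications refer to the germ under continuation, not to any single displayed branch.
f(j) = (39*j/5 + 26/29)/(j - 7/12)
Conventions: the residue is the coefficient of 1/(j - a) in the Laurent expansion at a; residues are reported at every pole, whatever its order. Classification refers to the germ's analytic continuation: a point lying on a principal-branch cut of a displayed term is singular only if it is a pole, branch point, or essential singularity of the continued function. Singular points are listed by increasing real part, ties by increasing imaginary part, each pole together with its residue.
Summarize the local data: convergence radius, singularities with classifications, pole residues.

Radius of convergence at 0: 7/12.
At 7/12: a pole of order 1; residue 3159/580.

Denominator factor (j - 7/12): pole of order 1 at 7/12, modulus 7/12.
The radius of convergence is the smallest modulus among the singular points: 7/12.
At the order-1 pole 7/12 set g(j) = (j - (7/12))*f(j) = 39*j/5 + 26/29.
Simple pole: residue = g(a) at a = 7/12, which is 3159/580.


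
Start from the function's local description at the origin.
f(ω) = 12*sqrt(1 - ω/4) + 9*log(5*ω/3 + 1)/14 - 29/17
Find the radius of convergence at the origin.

The radius of convergence is 3/5.

Branch term (12)*sqrt(1 - ω/(4)): its argument vanishes at ω = 4, a square-root branch point, modulus 4.
Branch term (9/14)*log(1 - ω/(-3/5)): its argument vanishes at ω = -3/5, a logarithmic branch point, modulus 3/5.
The radius of convergence is the smallest modulus among the singular points: 3/5.


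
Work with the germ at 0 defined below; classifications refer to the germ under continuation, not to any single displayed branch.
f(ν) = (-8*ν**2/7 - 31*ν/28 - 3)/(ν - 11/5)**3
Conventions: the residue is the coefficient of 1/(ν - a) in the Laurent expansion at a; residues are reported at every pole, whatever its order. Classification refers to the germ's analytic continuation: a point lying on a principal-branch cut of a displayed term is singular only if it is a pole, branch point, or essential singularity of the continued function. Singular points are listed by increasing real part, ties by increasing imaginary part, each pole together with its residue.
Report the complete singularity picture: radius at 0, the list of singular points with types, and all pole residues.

Denominator factor (ν - 11/5)^3: pole of order 3 at 11/5, modulus 11/5.
The radius of convergence is the smallest modulus among the singular points: 11/5.
At the order-3 pole 11/5 set g(ν) = (ν - (11/5))^3*f(ν) = -8*ν**2/7 - 31*ν/28 - 3.
Order-3 pole: residue = g''(a)/2; g''(11/5) = -16/7, so the residue is -8/7.

Radius of convergence at 0: 11/5.
At 11/5: a pole of order 3; residue -8/7.


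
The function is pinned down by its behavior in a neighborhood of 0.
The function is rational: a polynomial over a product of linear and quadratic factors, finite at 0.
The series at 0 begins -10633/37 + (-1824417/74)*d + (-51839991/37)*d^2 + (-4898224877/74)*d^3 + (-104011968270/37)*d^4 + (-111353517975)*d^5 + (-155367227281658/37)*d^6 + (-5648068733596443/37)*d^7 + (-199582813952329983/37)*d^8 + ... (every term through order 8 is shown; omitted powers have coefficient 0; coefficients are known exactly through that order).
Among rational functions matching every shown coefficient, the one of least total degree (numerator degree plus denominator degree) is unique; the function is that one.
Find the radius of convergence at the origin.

The radius of convergence is -2 + (1/7)*sqrt(203).

No rational of total degree below 7 reproduces all 9 coefficients; solving the [1/6] Pade equations on them gives f(d) = (3*d/2 + 31/37)/(d**2 + 4*d - 1/7)**3, whose expansion matches every shown term.
Denominator factor (d**2 + 4*d - 1/7)^3: discriminant 116/7, real irrational roots -2 + (1/7)*sqrt(203) and -2 - (1/7)*sqrt(203); poles of order 3, moduli -2 + (1/7)*sqrt(203) and 2 + (1/7)*sqrt(203).
The radius of convergence is the smallest modulus among the singular points: -2 + (1/7)*sqrt(203).


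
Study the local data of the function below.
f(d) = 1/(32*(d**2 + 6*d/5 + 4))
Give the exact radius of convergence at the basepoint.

The radius of convergence is 2.

Denominator factor (d**2 + 6*d/5 + 4): discriminant -364/25, complex-conjugate roots (-3/5) + ((1/5)*sqrt(91))*i and (-3/5) - ((1/5)*sqrt(91))*i; poles of order 1, moduli 2 and 2.
The radius of convergence is the smallest modulus among the singular points: 2.


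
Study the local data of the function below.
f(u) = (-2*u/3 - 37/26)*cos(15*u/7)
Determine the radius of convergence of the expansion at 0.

The radius of convergence is infinite.

The factor cos(15*u/7) is entire and contributes no finite singular point.
The polynomial part has no poles.
No finite singular points: the Taylor series at 0 converges everywhere.


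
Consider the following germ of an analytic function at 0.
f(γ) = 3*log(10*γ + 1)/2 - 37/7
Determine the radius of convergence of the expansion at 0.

Branch term (3/2)*log(1 - γ/(-1/10)): its argument vanishes at γ = -1/10, a logarithmic branch point, modulus 1/10.
The radius of convergence is the smallest modulus among the singular points: 1/10.

The radius of convergence is 1/10.


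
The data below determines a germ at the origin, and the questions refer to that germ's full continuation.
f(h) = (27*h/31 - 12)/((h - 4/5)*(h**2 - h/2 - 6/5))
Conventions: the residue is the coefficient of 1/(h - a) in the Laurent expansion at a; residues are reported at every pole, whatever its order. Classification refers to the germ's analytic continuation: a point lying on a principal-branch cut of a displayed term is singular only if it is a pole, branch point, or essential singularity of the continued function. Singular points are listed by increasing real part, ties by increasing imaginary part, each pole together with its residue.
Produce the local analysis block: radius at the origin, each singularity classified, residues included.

Denominator factor (h - 4/5): pole of order 1 at 4/5, modulus 4/5.
Denominator factor (h**2 - h/2 - 6/5): discriminant 101/20, real irrational roots 1/4 + (1/20)*sqrt(505) and 1/4 - (1/20)*sqrt(505); poles of order 1, moduli 1/4 + (1/20)*sqrt(505) and -1/4 + (1/20)*sqrt(505).
The radius of convergence is the smallest modulus among the singular points: 4/5.
The factor h**2 - h/2 - 6/5 splits as (h - a)(h - a') with a = 1/4 - (1/20)*sqrt(505), a' = 1/4 + (1/20)*sqrt(505). At the order-1 pole a set g(h) = (h - a)*f(h) = [(27*h/31 - 12)/(h - 4/5)] / (h - a').
Simple pole: residue = g(a) at a = 1/4 - (1/20)*sqrt(505), which is -365/62 + (695/6262)*sqrt(505).
At the order-1 pole 4/5 set g(h) = (h - (4/5))*f(h) = (27*h/31 - 12)/(h**2 - h/2 - 6/5).
Simple pole: residue = g(a) at a = 4/5, which is 365/31.
The factor h**2 - h/2 - 6/5 splits as (h - a)(h - a') with a = 1/4 + (1/20)*sqrt(505), a' = 1/4 - (1/20)*sqrt(505). At the order-1 pole a set g(h) = (h - a)*f(h) = [(27*h/31 - 12)/(h - 4/5)] / (h - a').
Simple pole: residue = g(a) at a = 1/4 + (1/20)*sqrt(505), which is -365/62 - (695/6262)*sqrt(505).
List the singular points by increasing real part (a conjugate pair: the negative imaginary part first).

Radius of convergence at 0: 4/5.
At 1/4 - (1/20)*sqrt(505): a pole of order 1; residue -365/62 + (695/6262)*sqrt(505).
At 4/5: a pole of order 1; residue 365/31.
At 1/4 + (1/20)*sqrt(505): a pole of order 1; residue -365/62 - (695/6262)*sqrt(505).


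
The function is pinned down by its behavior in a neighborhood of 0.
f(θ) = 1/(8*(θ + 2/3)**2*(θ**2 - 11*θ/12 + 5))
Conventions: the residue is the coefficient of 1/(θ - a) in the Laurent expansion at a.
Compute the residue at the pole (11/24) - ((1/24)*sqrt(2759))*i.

The residue is (-729/190096) - ((27405/524474864)*sqrt(2759))*i.

The factor θ**2 - 11*θ/12 + 5 splits as (θ - a)(θ - a') with a = (11/24) - ((1/24)*sqrt(2759))*i, a' = (11/24) + ((1/24)*sqrt(2759))*i. At the order-1 pole a set g(θ) = (θ - a)*f(θ) = [1/(8*(θ + 2/3)**2)] / (θ - a').
Simple pole: residue = g(a) at a = (11/24) - ((1/24)*sqrt(2759))*i, which is (-729/190096) - ((27405/524474864)*sqrt(2759))*i.


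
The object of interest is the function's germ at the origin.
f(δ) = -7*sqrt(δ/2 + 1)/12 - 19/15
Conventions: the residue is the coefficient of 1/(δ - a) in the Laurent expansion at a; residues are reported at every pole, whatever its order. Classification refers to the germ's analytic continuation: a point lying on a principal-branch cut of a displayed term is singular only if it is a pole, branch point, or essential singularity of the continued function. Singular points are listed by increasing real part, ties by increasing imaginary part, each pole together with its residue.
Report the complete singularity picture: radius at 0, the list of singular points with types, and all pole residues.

Branch term (-7/12)*sqrt(1 - δ/(-2)): its argument vanishes at δ = -2, a square-root branch point, modulus 2.
The radius of convergence is the smallest modulus among the singular points: 2.

Radius of convergence at 0: 2.
At -2: an algebraic (square-root) branch point.


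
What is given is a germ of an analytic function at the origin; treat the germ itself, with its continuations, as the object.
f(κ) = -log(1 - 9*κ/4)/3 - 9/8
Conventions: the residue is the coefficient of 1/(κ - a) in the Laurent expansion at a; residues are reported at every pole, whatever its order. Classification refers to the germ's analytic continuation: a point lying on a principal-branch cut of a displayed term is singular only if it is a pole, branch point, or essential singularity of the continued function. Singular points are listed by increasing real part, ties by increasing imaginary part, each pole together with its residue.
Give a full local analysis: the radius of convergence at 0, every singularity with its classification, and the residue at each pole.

Radius of convergence at 0: 4/9.
At 4/9: a logarithmic branch point.

Branch term (-1/3)*log(1 - κ/(4/9)): its argument vanishes at κ = 4/9, a logarithmic branch point, modulus 4/9.
The radius of convergence is the smallest modulus among the singular points: 4/9.


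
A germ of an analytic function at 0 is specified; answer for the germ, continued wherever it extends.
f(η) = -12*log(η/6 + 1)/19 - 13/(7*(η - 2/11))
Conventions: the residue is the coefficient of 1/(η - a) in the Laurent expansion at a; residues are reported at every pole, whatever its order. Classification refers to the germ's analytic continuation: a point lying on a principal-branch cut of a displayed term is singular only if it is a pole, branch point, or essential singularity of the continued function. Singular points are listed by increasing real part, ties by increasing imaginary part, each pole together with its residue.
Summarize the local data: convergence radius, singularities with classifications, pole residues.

Denominator factor (η - 2/11): pole of order 1 at 2/11, modulus 2/11.
Branch term (-12/19)*log(1 - η/(-6)): its argument vanishes at η = -6, a logarithmic branch point, modulus 6.
The radius of convergence is the smallest modulus among the singular points: 2/11.
The branch term is analytic at 2/11 and contributes nothing to the residue; only the rational part matters.
At the order-1 pole 2/11 set g(η) = (η - (2/11))*(rational part) = -13/7.
Simple pole: residue = g(a) at a = 2/11, which is -13/7.
List the singular points by increasing real part (a conjugate pair: the negative imaginary part first).

Radius of convergence at 0: 2/11.
At -6: a logarithmic branch point.
At 2/11: a pole of order 1; residue -13/7.


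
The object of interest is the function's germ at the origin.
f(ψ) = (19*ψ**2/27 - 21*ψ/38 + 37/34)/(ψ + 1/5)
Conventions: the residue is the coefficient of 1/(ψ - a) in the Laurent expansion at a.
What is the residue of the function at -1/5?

The residue is 267497/218025.

At the order-1 pole -1/5 set g(ψ) = (ψ - (-1/5))*f(ψ) = 19*ψ**2/27 - 21*ψ/38 + 37/34.
Simple pole: residue = g(a) at a = -1/5, which is 267497/218025.


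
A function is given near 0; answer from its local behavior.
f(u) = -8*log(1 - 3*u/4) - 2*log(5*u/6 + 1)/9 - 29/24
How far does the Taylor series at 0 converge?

Branch term (-2/9)*log(1 - u/(-6/5)): its argument vanishes at u = -6/5, a logarithmic branch point, modulus 6/5.
Branch term (-8)*log(1 - u/(4/3)): its argument vanishes at u = 4/3, a logarithmic branch point, modulus 4/3.
The radius of convergence is the smallest modulus among the singular points: 6/5.

The radius of convergence is 6/5.


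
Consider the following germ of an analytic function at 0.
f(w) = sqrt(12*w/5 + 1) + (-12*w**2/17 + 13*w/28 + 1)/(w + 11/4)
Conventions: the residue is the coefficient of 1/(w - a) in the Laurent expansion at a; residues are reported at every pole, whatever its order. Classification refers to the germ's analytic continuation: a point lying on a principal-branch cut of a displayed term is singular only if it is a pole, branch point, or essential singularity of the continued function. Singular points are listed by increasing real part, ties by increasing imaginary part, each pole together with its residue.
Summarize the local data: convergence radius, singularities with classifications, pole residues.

Denominator factor (w + 11/4): pole of order 1 at -11/4, modulus 11/4.
Branch term (1)*sqrt(1 - w/(-5/12)): its argument vanishes at w = -5/12, a square-root branch point, modulus 5/12.
The radius of convergence is the smallest modulus among the singular points: 5/12.
The branch term is analytic at -11/4 and contributes nothing to the residue; only the rational part matters.
At the order-1 pole -11/4 set g(w) = (w - (-11/4))*(rational part) = -12*w**2/17 + 13*w/28 + 1.
Simple pole: residue = g(a) at a = -11/4, which is -10691/1904.
List the singular points by increasing real part (a conjugate pair: the negative imaginary part first).

Radius of convergence at 0: 5/12.
At -11/4: a pole of order 1; residue -10691/1904.
At -5/12: an algebraic (square-root) branch point.


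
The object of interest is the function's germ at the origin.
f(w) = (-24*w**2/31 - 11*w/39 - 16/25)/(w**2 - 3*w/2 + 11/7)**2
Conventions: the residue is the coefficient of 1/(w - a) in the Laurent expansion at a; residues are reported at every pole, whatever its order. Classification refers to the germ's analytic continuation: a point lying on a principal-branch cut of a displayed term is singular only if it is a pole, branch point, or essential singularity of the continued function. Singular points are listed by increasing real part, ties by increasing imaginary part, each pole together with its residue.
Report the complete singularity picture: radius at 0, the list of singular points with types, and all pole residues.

Denominator factor (w**2 - 3*w/2 + 11/7)^2: discriminant -113/28, complex-conjugate roots (3/4) + ((1/28)*sqrt(791))*i and (3/4) - ((1/28)*sqrt(791))*i; poles of order 2, moduli (1/7)*sqrt(77) and (1/7)*sqrt(77).
The radius of convergence is the smallest modulus among the singular points: (1/7)*sqrt(77).
The factor w**2 - 3*w/2 + 11/7 splits as (w - a)(w - a') with a = (3/4) - ((1/28)*sqrt(791))*i, a' = (3/4) + ((1/28)*sqrt(791))*i. At the order-2 pole a set g(w) = (w - a)^2*f(w) = [-24*w**2/31 - 11*w/39 - 16/25] / (w - a')^2.
Order-2 pole: residue = g'(a); g'((3/4) - ((1/28)*sqrt(791))*i) = -((20652/1138475)*sqrt(791))*i, so the residue is -((20652/1138475)*sqrt(791))*i.
The factor w**2 - 3*w/2 + 11/7 splits as (w - a)(w - a') with a = (3/4) + ((1/28)*sqrt(791))*i, a' = (3/4) - ((1/28)*sqrt(791))*i. At the order-2 pole a set g(w) = (w - a)^2*f(w) = [-24*w**2/31 - 11*w/39 - 16/25] / (w - a')^2.
Order-2 pole: residue = g'(a); g'((3/4) + ((1/28)*sqrt(791))*i) = ((20652/1138475)*sqrt(791))*i, so the residue is ((20652/1138475)*sqrt(791))*i.
List the singular points by increasing real part (a conjugate pair: the negative imaginary part first).

Radius of convergence at 0: (1/7)*sqrt(77).
At (3/4) - ((1/28)*sqrt(791))*i: a pole of order 2; residue -((20652/1138475)*sqrt(791))*i.
At (3/4) + ((1/28)*sqrt(791))*i: a pole of order 2; residue ((20652/1138475)*sqrt(791))*i.


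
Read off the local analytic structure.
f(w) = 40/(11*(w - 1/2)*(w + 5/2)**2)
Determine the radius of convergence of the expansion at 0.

Denominator factor (w + 5/2)^2: pole of order 2 at -5/2, modulus 5/2.
Denominator factor (w - 1/2): pole of order 1 at 1/2, modulus 1/2.
The radius of convergence is the smallest modulus among the singular points: 1/2.

The radius of convergence is 1/2.


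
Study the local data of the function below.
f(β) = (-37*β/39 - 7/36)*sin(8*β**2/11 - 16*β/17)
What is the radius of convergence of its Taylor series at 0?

The factor sin(8*β**2/11 - 16*β/17) is entire and contributes no finite singular point.
The polynomial part has no poles.
No finite singular points: the Taylor series at 0 converges everywhere.

The radius of convergence is infinite.


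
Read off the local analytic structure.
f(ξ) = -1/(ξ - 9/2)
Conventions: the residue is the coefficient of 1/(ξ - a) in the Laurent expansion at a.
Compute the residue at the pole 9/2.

At the order-1 pole 9/2 set g(ξ) = (ξ - (9/2))*f(ξ) = -1.
Simple pole: residue = g(a) at a = 9/2, which is -1.

The residue is -1.


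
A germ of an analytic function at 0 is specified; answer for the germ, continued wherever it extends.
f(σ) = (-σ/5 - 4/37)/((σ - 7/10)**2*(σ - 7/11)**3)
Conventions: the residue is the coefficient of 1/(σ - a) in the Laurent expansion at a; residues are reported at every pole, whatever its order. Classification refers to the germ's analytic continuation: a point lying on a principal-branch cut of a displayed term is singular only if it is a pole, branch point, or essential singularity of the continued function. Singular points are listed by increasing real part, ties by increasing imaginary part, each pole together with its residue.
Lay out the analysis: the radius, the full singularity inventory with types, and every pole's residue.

Denominator factor (σ - 7/10)^2: pole of order 2 at 7/10, modulus 7/10.
Denominator factor (σ - 7/11)^3: pole of order 3 at 7/11, modulus 7/11.
The radius of convergence is the smallest modulus among the singular points: 7/11.
At the order-3 pole 7/11 set g(σ) = (σ - (7/11))^3*f(σ) = (-σ/5 - 4/37)/(σ - 7/10)**2.
Order-3 pole: residue = g''(a)/2; g''(7/11) = -7926371200/88837, so the residue is -3963185600/88837.
At the order-2 pole 7/10 set g(σ) = (σ - (7/10))^2*f(σ) = (-σ/5 - 4/37)/(σ - 7/11)**3.
Order-2 pole: residue = g'(a); g'(7/10) = 3963185600/88837, so the residue is 3963185600/88837.
List the singular points by increasing real part (a conjugate pair: the negative imaginary part first).

Radius of convergence at 0: 7/11.
At 7/11: a pole of order 3; residue -3963185600/88837.
At 7/10: a pole of order 2; residue 3963185600/88837.


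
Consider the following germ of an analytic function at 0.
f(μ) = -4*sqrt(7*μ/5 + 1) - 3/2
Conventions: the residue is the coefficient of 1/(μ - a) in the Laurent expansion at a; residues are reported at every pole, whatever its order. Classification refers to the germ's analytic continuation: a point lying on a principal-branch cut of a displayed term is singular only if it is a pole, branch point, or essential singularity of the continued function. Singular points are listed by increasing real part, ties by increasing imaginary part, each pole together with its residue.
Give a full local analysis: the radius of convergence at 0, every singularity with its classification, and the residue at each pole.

Branch term (-4)*sqrt(1 - μ/(-5/7)): its argument vanishes at μ = -5/7, a square-root branch point, modulus 5/7.
The radius of convergence is the smallest modulus among the singular points: 5/7.

Radius of convergence at 0: 5/7.
At -5/7: an algebraic (square-root) branch point.


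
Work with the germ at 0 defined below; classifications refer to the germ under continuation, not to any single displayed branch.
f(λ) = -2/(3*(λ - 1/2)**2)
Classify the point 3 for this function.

Denominator factors: λ - 1/2 = 5/2 at λ = 3 — none vanishes.
So the germ continues analytically to 3.

The point is a regular point.


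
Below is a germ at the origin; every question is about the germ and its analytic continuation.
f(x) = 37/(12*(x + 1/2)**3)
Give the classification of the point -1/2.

The denominator factor x + 1/2 vanishes at -1/2 and appears to the power 3; the numerator there equals 37/12, nonzero, and no other factor vanishes.
Hence a pole whose order is the multiplicity, 3.

The point is a pole of order 3.


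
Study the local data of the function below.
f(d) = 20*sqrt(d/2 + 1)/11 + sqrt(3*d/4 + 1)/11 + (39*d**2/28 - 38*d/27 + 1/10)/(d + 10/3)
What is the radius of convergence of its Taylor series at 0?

Denominator factor (d + 10/3): pole of order 1 at -10/3, modulus 10/3.
Branch term (1/11)*sqrt(1 - d/(-4/3)): its argument vanishes at d = -4/3, a square-root branch point, modulus 4/3.
Branch term (20/11)*sqrt(1 - d/(-2)): its argument vanishes at d = -2, a square-root branch point, modulus 2.
The radius of convergence is the smallest modulus among the singular points: 4/3.

The radius of convergence is 4/3.


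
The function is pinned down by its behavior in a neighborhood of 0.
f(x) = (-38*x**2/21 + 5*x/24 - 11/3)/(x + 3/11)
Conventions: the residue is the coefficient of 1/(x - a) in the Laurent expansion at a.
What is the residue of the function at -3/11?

At the order-1 pole -3/11 set g(x) = (x - (-3/11))*f(x) = -38*x**2/21 + 5*x/24 - 11/3.
Simple pole: residue = g(a) at a = -3/11, which is -78427/20328.

The residue is -78427/20328.


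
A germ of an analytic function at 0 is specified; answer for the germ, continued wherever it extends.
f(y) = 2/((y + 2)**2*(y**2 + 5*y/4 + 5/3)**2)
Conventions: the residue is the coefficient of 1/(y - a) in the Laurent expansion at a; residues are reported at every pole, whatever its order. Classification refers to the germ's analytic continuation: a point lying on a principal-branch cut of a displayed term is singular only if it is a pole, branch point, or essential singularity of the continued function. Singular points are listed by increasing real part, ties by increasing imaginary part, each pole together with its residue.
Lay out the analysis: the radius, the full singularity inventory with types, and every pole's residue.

Denominator factor (y + 2)^2: pole of order 2 at -2, modulus 2.
Denominator factor (y**2 + 5*y/4 + 5/3)^2: discriminant -245/48, complex-conjugate roots (-5/8) + ((7/24)*sqrt(15))*i and (-5/8) - ((7/24)*sqrt(15))*i; poles of order 2, moduli (1/3)*sqrt(15) and (1/3)*sqrt(15).
The radius of convergence is the smallest modulus among the singular points: (1/3)*sqrt(15).
At the order-2 pole -2 set g(y) = (y - (-2))^2*f(y) = 2/(y**2 + 5*y/4 + 5/3)**2.
Order-2 pole: residue = g'(a); g'(-2) = 2376/6859, so the residue is 2376/6859.
The factor y**2 + 5*y/4 + 5/3 splits as (y - a)(y - a') with a = (-5/8) - ((7/24)*sqrt(15))*i, a' = (-5/8) + ((7/24)*sqrt(15))*i. At the order-2 pole a set g(y) = (y - a)^2*f(y) = [2/(y + 2)**2] / (y - a')^2.
Order-2 pole: residue = g'(a); g'((-5/8) - ((7/24)*sqrt(15))*i) = (-1188/6859) + ((2183868/58815925)*sqrt(15))*i, so the residue is (-1188/6859) + ((2183868/58815925)*sqrt(15))*i.
The factor y**2 + 5*y/4 + 5/3 splits as (y - a)(y - a') with a = (-5/8) + ((7/24)*sqrt(15))*i, a' = (-5/8) - ((7/24)*sqrt(15))*i. At the order-2 pole a set g(y) = (y - a)^2*f(y) = [2/(y + 2)**2] / (y - a')^2.
Order-2 pole: residue = g'(a); g'((-5/8) + ((7/24)*sqrt(15))*i) = (-1188/6859) - ((2183868/58815925)*sqrt(15))*i, so the residue is (-1188/6859) - ((2183868/58815925)*sqrt(15))*i.
List the singular points by increasing real part (a conjugate pair: the negative imaginary part first).

Radius of convergence at 0: (1/3)*sqrt(15).
At -2: a pole of order 2; residue 2376/6859.
At (-5/8) - ((7/24)*sqrt(15))*i: a pole of order 2; residue (-1188/6859) + ((2183868/58815925)*sqrt(15))*i.
At (-5/8) + ((7/24)*sqrt(15))*i: a pole of order 2; residue (-1188/6859) - ((2183868/58815925)*sqrt(15))*i.


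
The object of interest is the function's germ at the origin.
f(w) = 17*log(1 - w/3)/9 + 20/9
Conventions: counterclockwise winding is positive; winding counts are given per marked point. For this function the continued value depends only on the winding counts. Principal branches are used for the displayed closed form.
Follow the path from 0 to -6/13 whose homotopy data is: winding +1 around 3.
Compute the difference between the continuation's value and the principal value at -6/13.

The rational part is single-valued and drops out of the difference; each branch term changes only by its own monodromy.
(17/9)*log(1 - w/(3)): each positive loop around 3 adds 2*pi*i to the log, so winding +1 contributes (17/9)*(1)*2*pi*i = (34/9)*pi*i.
Summing the contributions at w = -6/13 gives (34/9)*pi*i.

Continued minus principal equals (34/9)*pi*i.


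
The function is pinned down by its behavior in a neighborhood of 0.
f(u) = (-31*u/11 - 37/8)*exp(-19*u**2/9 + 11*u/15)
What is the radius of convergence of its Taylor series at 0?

The factor exp(-19*u**2/9 + 11*u/15) is entire and contributes no finite singular point.
The polynomial part has no poles.
No finite singular points: the Taylor series at 0 converges everywhere.

The radius of convergence is infinite.


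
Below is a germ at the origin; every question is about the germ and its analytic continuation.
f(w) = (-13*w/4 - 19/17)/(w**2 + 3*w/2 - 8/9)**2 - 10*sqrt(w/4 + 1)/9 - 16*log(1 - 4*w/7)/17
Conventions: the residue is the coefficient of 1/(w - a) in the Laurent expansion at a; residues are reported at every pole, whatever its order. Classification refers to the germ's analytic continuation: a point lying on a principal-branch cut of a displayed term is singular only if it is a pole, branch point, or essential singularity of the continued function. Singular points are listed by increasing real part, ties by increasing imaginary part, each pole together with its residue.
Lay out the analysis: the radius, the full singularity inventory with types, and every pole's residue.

Denominator factor (w**2 + 3*w/2 - 8/9)^2: discriminant 209/36, real irrational roots -3/4 + (1/12)*sqrt(209) and -3/4 - (1/12)*sqrt(209); poles of order 2, moduli -3/4 + (1/12)*sqrt(209) and 3/4 + (1/12)*sqrt(209).
Branch term (-16/17)*log(1 - w/(7/4)): its argument vanishes at w = 7/4, a logarithmic branch point, modulus 7/4.
Branch term (-10/9)*sqrt(1 - w/(-4)): its argument vanishes at w = -4, a square-root branch point, modulus 4.
The radius of convergence is the smallest modulus among the singular points: -3/4 + (1/12)*sqrt(209).
The branch terms are analytic at -3/4 - (1/12)*sqrt(209) and contribute nothing to the residue; only the rational part matters.
The factor w**2 + 3*w/2 - 8/9 splits as (w - a)(w - a') with a = -3/4 - (1/12)*sqrt(209), a' = -3/4 + (1/12)*sqrt(209). At the order-2 pole a set g(w) = (w - a)^2*(rational part) = [-13*w/4 - 19/17] / (w - a')^2.
Order-2 pole: residue = g'(a); g'(-3/4 - (1/12)*sqrt(209)) = (9693/742577)*sqrt(209), so the residue is (9693/742577)*sqrt(209).
The branch terms are analytic at -3/4 + (1/12)*sqrt(209) and contribute nothing to the residue; only the rational part matters.
The factor w**2 + 3*w/2 - 8/9 splits as (w - a)(w - a') with a = -3/4 + (1/12)*sqrt(209), a' = -3/4 - (1/12)*sqrt(209). At the order-2 pole a set g(w) = (w - a)^2*(rational part) = [-13*w/4 - 19/17] / (w - a')^2.
Order-2 pole: residue = g'(a); g'(-3/4 + (1/12)*sqrt(209)) = -(9693/742577)*sqrt(209), so the residue is -(9693/742577)*sqrt(209).
List the singular points by increasing real part (a conjugate pair: the negative imaginary part first).

Radius of convergence at 0: -3/4 + (1/12)*sqrt(209).
At -4: an algebraic (square-root) branch point.
At -3/4 - (1/12)*sqrt(209): a pole of order 2; residue (9693/742577)*sqrt(209).
At -3/4 + (1/12)*sqrt(209): a pole of order 2; residue -(9693/742577)*sqrt(209).
At 7/4: a logarithmic branch point.


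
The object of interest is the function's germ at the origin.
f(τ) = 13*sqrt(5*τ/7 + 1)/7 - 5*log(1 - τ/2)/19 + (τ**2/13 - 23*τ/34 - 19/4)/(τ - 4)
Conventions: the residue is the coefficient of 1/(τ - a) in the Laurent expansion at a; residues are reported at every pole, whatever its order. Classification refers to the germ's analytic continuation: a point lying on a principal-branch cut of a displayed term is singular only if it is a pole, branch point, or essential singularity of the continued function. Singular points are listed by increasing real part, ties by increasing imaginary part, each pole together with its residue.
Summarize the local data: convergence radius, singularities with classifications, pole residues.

Radius of convergence at 0: 7/5.
At -7/5: an algebraic (square-root) branch point.
At 2: a logarithmic branch point.
At 4: a pole of order 1; residue -5503/884.

Denominator factor (τ - 4): pole of order 1 at 4, modulus 4.
Branch term (-5/19)*log(1 - τ/(2)): its argument vanishes at τ = 2, a logarithmic branch point, modulus 2.
Branch term (13/7)*sqrt(1 - τ/(-7/5)): its argument vanishes at τ = -7/5, a square-root branch point, modulus 7/5.
The radius of convergence is the smallest modulus among the singular points: 7/5.
The branch terms are analytic at 4 and contribute nothing to the residue; only the rational part matters.
At the order-1 pole 4 set g(τ) = (τ - (4))*(rational part) = τ**2/13 - 23*τ/34 - 19/4.
Simple pole: residue = g(a) at a = 4, which is -5503/884.
List the singular points by increasing real part (a conjugate pair: the negative imaginary part first).


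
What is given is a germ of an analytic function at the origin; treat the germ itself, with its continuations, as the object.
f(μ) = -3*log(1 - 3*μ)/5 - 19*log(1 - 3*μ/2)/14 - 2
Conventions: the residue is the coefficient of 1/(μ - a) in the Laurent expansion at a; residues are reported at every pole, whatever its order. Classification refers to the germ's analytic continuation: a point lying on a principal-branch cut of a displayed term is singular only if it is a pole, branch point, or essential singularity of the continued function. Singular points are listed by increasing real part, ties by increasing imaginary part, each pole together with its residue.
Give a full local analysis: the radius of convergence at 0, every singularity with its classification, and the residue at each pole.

Radius of convergence at 0: 1/3.
At 1/3: a logarithmic branch point.
At 2/3: a logarithmic branch point.

Branch term (-19/14)*log(1 - μ/(2/3)): its argument vanishes at μ = 2/3, a logarithmic branch point, modulus 2/3.
Branch term (-3/5)*log(1 - μ/(1/3)): its argument vanishes at μ = 1/3, a logarithmic branch point, modulus 1/3.
The radius of convergence is the smallest modulus among the singular points: 1/3.
List the singular points by increasing real part (a conjugate pair: the negative imaginary part first).


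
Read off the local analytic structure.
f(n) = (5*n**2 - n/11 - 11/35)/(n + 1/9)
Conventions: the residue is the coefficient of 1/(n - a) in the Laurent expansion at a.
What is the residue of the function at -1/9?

The residue is -7561/31185.

At the order-1 pole -1/9 set g(n) = (n - (-1/9))*f(n) = 5*n**2 - n/11 - 11/35.
Simple pole: residue = g(a) at a = -1/9, which is -7561/31185.


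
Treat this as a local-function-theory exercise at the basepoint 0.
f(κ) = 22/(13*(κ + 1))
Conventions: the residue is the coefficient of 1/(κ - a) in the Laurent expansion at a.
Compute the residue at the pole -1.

At the order-1 pole -1 set g(κ) = (κ - (-1))*f(κ) = 22/13.
Simple pole: residue = g(a) at a = -1, which is 22/13.

The residue is 22/13.


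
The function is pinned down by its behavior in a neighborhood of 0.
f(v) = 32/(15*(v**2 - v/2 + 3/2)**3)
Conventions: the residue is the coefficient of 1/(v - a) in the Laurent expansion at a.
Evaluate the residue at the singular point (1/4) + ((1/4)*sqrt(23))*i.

The factor v**2 - v/2 + 3/2 splits as (v - a)(v - a') with a = (1/4) + ((1/4)*sqrt(23))*i, a' = (1/4) - ((1/4)*sqrt(23))*i. At the order-3 pole a set g(v) = (v - a)^3*f(v) = [32/15] / (v - a')^3.
Order-3 pole: residue = g''(a)/2; g''((1/4) + ((1/4)*sqrt(23))*i) = -((4096/60835)*sqrt(23))*i, so the residue is -((2048/60835)*sqrt(23))*i.

The residue is -((2048/60835)*sqrt(23))*i.


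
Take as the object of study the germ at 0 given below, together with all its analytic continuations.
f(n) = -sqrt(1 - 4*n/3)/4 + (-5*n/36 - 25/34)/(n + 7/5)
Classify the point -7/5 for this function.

The denominator factor n + 7/5 vanishes at -7/5 and appears to the power 1; the numerator there equals -331/612, nonzero, and no other factor vanishes.
The branch terms are analytic at this point.
Hence a pole whose order is the multiplicity, 1.

The point is a pole of order 1.


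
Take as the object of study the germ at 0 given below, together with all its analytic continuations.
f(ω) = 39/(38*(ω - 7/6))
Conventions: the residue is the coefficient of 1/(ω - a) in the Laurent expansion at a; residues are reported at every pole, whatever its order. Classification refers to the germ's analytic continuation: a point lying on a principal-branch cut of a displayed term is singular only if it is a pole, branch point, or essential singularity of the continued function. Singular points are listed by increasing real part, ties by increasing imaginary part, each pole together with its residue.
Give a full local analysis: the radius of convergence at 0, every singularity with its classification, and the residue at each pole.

Radius of convergence at 0: 7/6.
At 7/6: a pole of order 1; residue 39/38.

Denominator factor (ω - 7/6): pole of order 1 at 7/6, modulus 7/6.
The radius of convergence is the smallest modulus among the singular points: 7/6.
At the order-1 pole 7/6 set g(ω) = (ω - (7/6))*f(ω) = 39/38.
Simple pole: residue = g(a) at a = 7/6, which is 39/38.


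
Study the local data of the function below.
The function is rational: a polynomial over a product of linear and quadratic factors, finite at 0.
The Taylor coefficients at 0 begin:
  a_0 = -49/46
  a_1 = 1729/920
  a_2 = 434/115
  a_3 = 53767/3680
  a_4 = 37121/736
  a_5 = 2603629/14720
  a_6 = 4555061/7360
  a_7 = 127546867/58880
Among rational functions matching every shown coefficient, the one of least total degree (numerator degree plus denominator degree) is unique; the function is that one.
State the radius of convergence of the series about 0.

The radius of convergence is 2/7.

No rational of total degree below 3 reproduces all 8 coefficients; solving the [1/2] Pade equations on them gives f(d) = (14/23 - 29*d/10)/((d - 2/7)*(d + 2)), whose expansion matches every shown term.
Denominator factor (d - 2/7): pole of order 1 at 2/7, modulus 2/7.
Denominator factor (d + 2): pole of order 1 at -2, modulus 2.
The radius of convergence is the smallest modulus among the singular points: 2/7.


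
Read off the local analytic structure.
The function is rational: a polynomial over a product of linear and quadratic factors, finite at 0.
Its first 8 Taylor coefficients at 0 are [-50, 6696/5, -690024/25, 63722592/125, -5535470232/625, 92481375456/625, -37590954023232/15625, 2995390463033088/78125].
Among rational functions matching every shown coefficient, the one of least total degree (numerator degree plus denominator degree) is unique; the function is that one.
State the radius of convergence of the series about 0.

The radius of convergence is 6/5 - (1/30)*sqrt(1146).

No rational of total degree below 5 reproduces all 8 coefficients; solving the [1/4] Pade equations on them gives f(y) = (-14*y/5 - 25/18)/(y**2 + 12*y/5 + 1/6)**2, whose expansion matches every shown term.
Denominator factor (y**2 + 12*y/5 + 1/6)^2: discriminant 382/75, real irrational roots -6/5 + (1/30)*sqrt(1146) and -6/5 - (1/30)*sqrt(1146); poles of order 2, moduli 6/5 - (1/30)*sqrt(1146) and 6/5 + (1/30)*sqrt(1146).
The radius of convergence is the smallest modulus among the singular points: 6/5 - (1/30)*sqrt(1146).


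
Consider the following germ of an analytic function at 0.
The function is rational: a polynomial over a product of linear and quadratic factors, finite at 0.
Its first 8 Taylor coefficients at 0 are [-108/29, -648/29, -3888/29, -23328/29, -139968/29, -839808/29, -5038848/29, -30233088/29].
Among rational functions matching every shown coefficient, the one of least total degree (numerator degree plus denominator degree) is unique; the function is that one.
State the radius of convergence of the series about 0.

The radius of convergence is 1/6.

No rational of total degree below 1 reproduces all 8 coefficients; solving the [0/1] Pade equations on them gives f(z) = 18/(29*(z - 1/6)), whose expansion matches every shown term.
Denominator factor (z - 1/6): pole of order 1 at 1/6, modulus 1/6.
The radius of convergence is the smallest modulus among the singular points: 1/6.


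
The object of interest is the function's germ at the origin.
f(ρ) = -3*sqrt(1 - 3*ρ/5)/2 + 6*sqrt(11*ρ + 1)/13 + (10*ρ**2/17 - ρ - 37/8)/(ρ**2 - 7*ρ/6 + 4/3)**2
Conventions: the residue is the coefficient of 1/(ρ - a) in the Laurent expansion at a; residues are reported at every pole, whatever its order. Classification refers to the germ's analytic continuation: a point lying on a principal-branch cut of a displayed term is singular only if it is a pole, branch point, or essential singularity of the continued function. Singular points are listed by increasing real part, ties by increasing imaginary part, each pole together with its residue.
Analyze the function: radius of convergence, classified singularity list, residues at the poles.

Denominator factor (ρ**2 - 7*ρ/6 + 4/3)^2: discriminant -143/36, complex-conjugate roots (7/12) + ((1/12)*sqrt(143))*i and (7/12) - ((1/12)*sqrt(143))*i; poles of order 2, moduli (2/3)*sqrt(3) and (2/3)*sqrt(3).
Branch term (6/13)*sqrt(1 - ρ/(-1/11)): its argument vanishes at ρ = -1/11, a square-root branch point, modulus 1/11.
Branch term (-3/2)*sqrt(1 - ρ/(5/3)): its argument vanishes at ρ = 5/3, a square-root branch point, modulus 5/3.
The radius of convergence is the smallest modulus among the singular points: 1/11.
The branch terms are analytic at (7/12) - ((1/12)*sqrt(143))*i and contribute nothing to the residue; only the rational part matters.
The factor ρ**2 - 7*ρ/6 + 4/3 splits as (ρ - a)(ρ - a') with a = (7/12) - ((1/12)*sqrt(143))*i, a' = (7/12) + ((1/12)*sqrt(143))*i. At the order-2 pole a set g(ρ) = (ρ - a)^2*(rational part) = [10*ρ**2/17 - ρ - 37/8] / (ρ - a')^2.
Order-2 pole: residue = g'(a); g'((7/12) - ((1/12)*sqrt(143))*i) = -((32490/347633)*sqrt(143))*i, so the residue is -((32490/347633)*sqrt(143))*i.
The branch terms are analytic at (7/12) + ((1/12)*sqrt(143))*i and contribute nothing to the residue; only the rational part matters.
The factor ρ**2 - 7*ρ/6 + 4/3 splits as (ρ - a)(ρ - a') with a = (7/12) + ((1/12)*sqrt(143))*i, a' = (7/12) - ((1/12)*sqrt(143))*i. At the order-2 pole a set g(ρ) = (ρ - a)^2*(rational part) = [10*ρ**2/17 - ρ - 37/8] / (ρ - a')^2.
Order-2 pole: residue = g'(a); g'((7/12) + ((1/12)*sqrt(143))*i) = ((32490/347633)*sqrt(143))*i, so the residue is ((32490/347633)*sqrt(143))*i.
List the singular points by increasing real part (a conjugate pair: the negative imaginary part first).

Radius of convergence at 0: 1/11.
At -1/11: an algebraic (square-root) branch point.
At (7/12) - ((1/12)*sqrt(143))*i: a pole of order 2; residue -((32490/347633)*sqrt(143))*i.
At (7/12) + ((1/12)*sqrt(143))*i: a pole of order 2; residue ((32490/347633)*sqrt(143))*i.
At 5/3: an algebraic (square-root) branch point.


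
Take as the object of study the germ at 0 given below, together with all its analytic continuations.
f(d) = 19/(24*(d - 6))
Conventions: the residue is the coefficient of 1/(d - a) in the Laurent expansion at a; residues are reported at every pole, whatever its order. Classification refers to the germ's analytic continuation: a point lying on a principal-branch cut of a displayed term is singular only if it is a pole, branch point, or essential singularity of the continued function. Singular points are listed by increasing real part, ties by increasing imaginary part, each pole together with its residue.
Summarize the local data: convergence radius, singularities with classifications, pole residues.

Denominator factor (d - 6): pole of order 1 at 6, modulus 6.
The radius of convergence is the smallest modulus among the singular points: 6.
At the order-1 pole 6 set g(d) = (d - (6))*f(d) = 19/24.
Simple pole: residue = g(a) at a = 6, which is 19/24.

Radius of convergence at 0: 6.
At 6: a pole of order 1; residue 19/24.
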